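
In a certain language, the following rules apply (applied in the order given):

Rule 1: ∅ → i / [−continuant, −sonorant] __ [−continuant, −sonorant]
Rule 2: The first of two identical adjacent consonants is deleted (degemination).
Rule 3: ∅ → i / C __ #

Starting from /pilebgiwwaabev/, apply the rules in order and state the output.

pilebigiwaabevi

Rule 1 (stop-cluster i-epenthesis): /b/ and /g/ form a stop–stop cluster, so [i] is inserted between them. /pilebgiwwaabev/ → pilebigiwwaabev.
Rule 2 (degemination): /ww/ is a geminate; the first /w/ deletes. /pilebigiwwaabev/ → pilebigiwaabev.
Rule 3 (final i-epenthesis): the form ends in the consonant /v/, so [i] is inserted word-finally. /pilebigiwaabev/ → pilebigiwaabevi.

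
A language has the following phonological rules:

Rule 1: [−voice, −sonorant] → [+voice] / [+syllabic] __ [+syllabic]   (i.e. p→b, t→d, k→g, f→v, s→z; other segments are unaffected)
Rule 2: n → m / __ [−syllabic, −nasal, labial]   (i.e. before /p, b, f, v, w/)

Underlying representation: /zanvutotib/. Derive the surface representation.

Rule 1 (intervocalic voicing): /t/ is a voiceless obstruent between vowels /u/ and /o/, so it voices to [d]. /t/ is a voiceless obstruent between vowels /o/ and /i/, so it voices to [d]. /zanvutotib/ → zanvudodib.
Rule 2 (nasal place assimilation): /n/ precedes the labial consonant /v/, so it assimilates in place to [m]. /zanvudodib/ → zamvudodib.

zamvudodib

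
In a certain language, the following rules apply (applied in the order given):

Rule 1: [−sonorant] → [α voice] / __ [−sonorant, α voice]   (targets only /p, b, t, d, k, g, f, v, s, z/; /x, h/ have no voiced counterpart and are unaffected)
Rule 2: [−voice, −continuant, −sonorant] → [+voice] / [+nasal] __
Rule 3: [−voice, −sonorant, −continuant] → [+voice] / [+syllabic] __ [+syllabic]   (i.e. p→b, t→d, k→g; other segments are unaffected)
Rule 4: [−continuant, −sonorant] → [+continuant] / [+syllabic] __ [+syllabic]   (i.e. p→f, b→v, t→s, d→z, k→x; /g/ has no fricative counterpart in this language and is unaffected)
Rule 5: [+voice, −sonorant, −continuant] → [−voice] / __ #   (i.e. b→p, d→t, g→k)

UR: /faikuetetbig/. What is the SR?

Rule 1 (regressive voicing assimilation): /t/ precedes the voiced obstruent /b/, so it voices to [d] by assimilation. /faikuetetbig/ → faikuetedbig.
Rule 2 (post-nasal voicing): no segment meets the environment; /faikuetedbig/ is unchanged.
Rule 3 (intervocalic voicing): /k/ is a voiceless stop between vowels /i/ and /u/, so it voices to [g]. /t/ is a voiceless stop between vowels /e/ and /e/, so it voices to [d]. /faikuetedbig/ → faiguededbig.
Rule 4 (intervocalic spirantization): /d/ is a stop between vowels /e/ and /e/, so it spirantizes to the fricative [z]. /faiguededbig/ → faiguezedbig.
Rule 5 (final devoicing): /g/ is a voiced stop in word-final position, so it devoices to [k]. /faiguezedbig/ → faiguezedbik.

faiguezedbik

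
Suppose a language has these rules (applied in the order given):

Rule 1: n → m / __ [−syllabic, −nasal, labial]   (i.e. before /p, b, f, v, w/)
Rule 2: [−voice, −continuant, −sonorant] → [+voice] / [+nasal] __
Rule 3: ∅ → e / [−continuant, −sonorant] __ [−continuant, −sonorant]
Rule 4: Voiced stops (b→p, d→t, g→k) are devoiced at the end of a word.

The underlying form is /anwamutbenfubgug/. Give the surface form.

amwamutebemfubeguk

Rule 1 (nasal place assimilation): /n/ precedes the labial consonant /w/, so it assimilates in place to [m]. /n/ precedes the labial consonant /f/, so it assimilates in place to [m]. /anwamutbenfubgug/ → amwamutbemfubgug.
Rule 2 (post-nasal voicing): no segment meets the environment; /amwamutbemfubgug/ is unchanged.
Rule 3 (stop-cluster e-epenthesis): /t/ and /b/ form a stop–stop cluster, so [e] is inserted between them. /b/ and /g/ form a stop–stop cluster, so [e] is inserted between them. /amwamutbemfubgug/ → amwamutebemfubegug.
Rule 4 (final devoicing): /g/ is a voiced stop in word-final position, so it devoices to [k]. /amwamutebemfubegug/ → amwamutebemfubeguk.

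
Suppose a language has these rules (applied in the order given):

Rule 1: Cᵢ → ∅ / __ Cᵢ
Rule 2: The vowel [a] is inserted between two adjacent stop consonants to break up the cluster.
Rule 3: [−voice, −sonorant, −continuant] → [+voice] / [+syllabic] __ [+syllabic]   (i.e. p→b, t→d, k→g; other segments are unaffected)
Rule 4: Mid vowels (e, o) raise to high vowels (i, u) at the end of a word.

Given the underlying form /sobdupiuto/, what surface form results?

sobadubiudu

Rule 1 (degemination): no segment meets the environment; /sobdupiuto/ is unchanged.
Rule 2 (stop-cluster a-epenthesis): /b/ and /d/ form a stop–stop cluster, so [a] is inserted between them. /sobdupiuto/ → sobadupiuto.
Rule 3 (intervocalic voicing): /p/ is a voiceless stop between vowels /u/ and /i/, so it voices to [b]. /t/ is a voiceless stop between vowels /u/ and /o/, so it voices to [d]. /sobadupiuto/ → sobadubiudo.
Rule 4 (final vowel raising): /o/ is a mid vowel in word-final position, so it raises to [u]. /sobadubiudo/ → sobadubiudu.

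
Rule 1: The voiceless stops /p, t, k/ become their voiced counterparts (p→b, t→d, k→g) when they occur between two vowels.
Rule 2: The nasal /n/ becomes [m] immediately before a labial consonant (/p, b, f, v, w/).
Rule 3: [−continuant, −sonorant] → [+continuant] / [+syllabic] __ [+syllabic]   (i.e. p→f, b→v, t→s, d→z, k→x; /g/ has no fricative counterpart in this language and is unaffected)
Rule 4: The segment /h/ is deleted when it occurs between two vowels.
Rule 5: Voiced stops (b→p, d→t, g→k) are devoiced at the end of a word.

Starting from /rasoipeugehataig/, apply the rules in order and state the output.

rasoiveugeazaik

Rule 1 (intervocalic voicing): /p/ is a voiceless stop between vowels /i/ and /e/, so it voices to [b]. /t/ is a voiceless stop between vowels /a/ and /a/, so it voices to [d]. /rasoipeugehataig/ → rasoibeugehadaig.
Rule 2 (nasal place assimilation): no segment meets the environment; /rasoibeugehadaig/ is unchanged.
Rule 3 (intervocalic spirantization): /b/ is a stop between vowels /i/ and /e/, so it spirantizes to the fricative [v]. /d/ is a stop between vowels /a/ and /a/, so it spirantizes to the fricative [z]. /rasoibeugehadaig/ → rasoiveugehazaig.
Rule 4 (intervocalic h-deletion): /h/ occurs between vowels /e/ and /a/, so it deletes. /rasoiveugehazaig/ → rasoiveugeazaig.
Rule 5 (final devoicing): /g/ is a voiced stop in word-final position, so it devoices to [k]. /rasoiveugeazaig/ → rasoiveugeazaik.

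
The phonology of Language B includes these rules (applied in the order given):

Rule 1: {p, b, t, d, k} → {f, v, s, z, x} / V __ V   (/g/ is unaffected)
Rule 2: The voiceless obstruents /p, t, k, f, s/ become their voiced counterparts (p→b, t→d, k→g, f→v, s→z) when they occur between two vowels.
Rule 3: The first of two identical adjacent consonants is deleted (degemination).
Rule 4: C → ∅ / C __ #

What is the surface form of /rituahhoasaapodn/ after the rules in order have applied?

Rule 1 (intervocalic spirantization): /t/ is a stop between vowels /i/ and /u/, so it spirantizes to the fricative [s]. /p/ is a stop between vowels /a/ and /o/, so it spirantizes to the fricative [f]. /rituahhoasaapodn/ → risuahhoasaafodn.
Rule 2 (intervocalic voicing): /s/ is a voiceless obstruent between vowels /i/ and /u/, so it voices to [z]. /s/ is a voiceless obstruent between vowels /a/ and /a/, so it voices to [z]. /f/ is a voiceless obstruent between vowels /a/ and /o/, so it voices to [v]. /risuahhoasaafodn/ → rizuahhoazaavodn.
Rule 3 (degemination): /hh/ is a geminate; the first /h/ deletes. /rizuahhoazaavodn/ → rizuahoazaavodn.
Rule 4 (final cluster simplification): /n/ is the second consonant of a word-final cluster /dn/, so it deletes. /rizuahoazaavodn/ → rizuahoazaavod.

rizuahoazaavod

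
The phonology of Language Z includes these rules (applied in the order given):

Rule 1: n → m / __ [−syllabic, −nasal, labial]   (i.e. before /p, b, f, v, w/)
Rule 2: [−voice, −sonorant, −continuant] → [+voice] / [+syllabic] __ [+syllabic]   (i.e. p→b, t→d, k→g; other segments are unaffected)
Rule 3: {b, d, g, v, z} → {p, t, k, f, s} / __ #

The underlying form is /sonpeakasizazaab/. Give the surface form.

sompeagasizazaap

Rule 1 (nasal place assimilation): /n/ precedes the labial consonant /p/, so it assimilates in place to [m]. /sonpeakasizazaab/ → sompeakasizazaab.
Rule 2 (intervocalic voicing): /k/ is a voiceless stop between vowels /a/ and /a/, so it voices to [g]. /sompeakasizazaab/ → sompeagasizazaab.
Rule 3 (final devoicing): /b/ is a voiced obstruent in word-final position, so it devoices to [p]. /sompeagasizazaab/ → sompeagasizazaap.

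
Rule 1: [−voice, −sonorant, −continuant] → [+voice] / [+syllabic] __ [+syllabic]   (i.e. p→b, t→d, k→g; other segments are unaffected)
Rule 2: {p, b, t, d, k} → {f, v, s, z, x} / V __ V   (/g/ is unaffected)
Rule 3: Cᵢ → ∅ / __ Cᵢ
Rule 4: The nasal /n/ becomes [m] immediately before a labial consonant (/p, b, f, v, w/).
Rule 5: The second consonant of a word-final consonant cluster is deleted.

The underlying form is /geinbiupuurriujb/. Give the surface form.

Rule 1 (intervocalic voicing): /p/ is a voiceless stop between vowels /u/ and /u/, so it voices to [b]. /geinbiupuurriujb/ → geinbiubuurriujb.
Rule 2 (intervocalic spirantization): /b/ is a stop between vowels /u/ and /u/, so it spirantizes to the fricative [v]. /geinbiubuurriujb/ → geinbiuvuurriujb.
Rule 3 (degemination): /rr/ is a geminate; the first /r/ deletes. /geinbiuvuurriujb/ → geinbiuvuuriujb.
Rule 4 (nasal place assimilation): /n/ precedes the labial consonant /b/, so it assimilates in place to [m]. /geinbiuvuuriujb/ → geimbiuvuuriujb.
Rule 5 (final cluster simplification): /b/ is the second consonant of a word-final cluster /jb/, so it deletes. /geimbiuvuuriujb/ → geimbiuvuuriuj.

geimbiuvuuriuj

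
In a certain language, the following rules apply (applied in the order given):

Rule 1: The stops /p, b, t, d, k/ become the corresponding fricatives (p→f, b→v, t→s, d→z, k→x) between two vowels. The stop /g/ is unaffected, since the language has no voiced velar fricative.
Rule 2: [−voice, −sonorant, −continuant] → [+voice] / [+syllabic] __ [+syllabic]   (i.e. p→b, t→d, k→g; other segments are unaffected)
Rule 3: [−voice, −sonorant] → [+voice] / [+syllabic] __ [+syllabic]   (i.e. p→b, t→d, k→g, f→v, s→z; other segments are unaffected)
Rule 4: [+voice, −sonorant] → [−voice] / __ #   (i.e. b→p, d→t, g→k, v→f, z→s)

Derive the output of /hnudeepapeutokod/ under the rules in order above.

Rule 1 (intervocalic spirantization): /d/ is a stop between vowels /u/ and /e/, so it spirantizes to the fricative [z]. /p/ is a stop between vowels /e/ and /a/, so it spirantizes to the fricative [f]. /p/ is a stop between vowels /a/ and /e/, so it spirantizes to the fricative [f]. /t/ is a stop between vowels /u/ and /o/, so it spirantizes to the fricative [s]. /k/ is a stop between vowels /o/ and /o/, so it spirantizes to the fricative [x]. /hnudeepapeutokod/ → hnuzeefafeusoxod.
Rule 2 (intervocalic voicing): no segment meets the environment; /hnuzeefafeusoxod/ is unchanged.
Rule 3 (intervocalic voicing): /f/ is a voiceless obstruent between vowels /e/ and /a/, so it voices to [v]. /f/ is a voiceless obstruent between vowels /a/ and /e/, so it voices to [v]. /s/ is a voiceless obstruent between vowels /u/ and /o/, so it voices to [z]. /hnuzeefafeusoxod/ → hnuzeevaveuzoxod.
Rule 4 (final devoicing): /d/ is a voiced obstruent in word-final position, so it devoices to [t]. /hnuzeevaveuzoxod/ → hnuzeevaveuzoxot.

hnuzeevaveuzoxot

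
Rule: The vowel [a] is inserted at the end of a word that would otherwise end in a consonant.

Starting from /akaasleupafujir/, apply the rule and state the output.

akaasleupafujira

the form ends in the consonant /r/, so [a] is inserted word-finally.
Surface form: [akaasleupafujira].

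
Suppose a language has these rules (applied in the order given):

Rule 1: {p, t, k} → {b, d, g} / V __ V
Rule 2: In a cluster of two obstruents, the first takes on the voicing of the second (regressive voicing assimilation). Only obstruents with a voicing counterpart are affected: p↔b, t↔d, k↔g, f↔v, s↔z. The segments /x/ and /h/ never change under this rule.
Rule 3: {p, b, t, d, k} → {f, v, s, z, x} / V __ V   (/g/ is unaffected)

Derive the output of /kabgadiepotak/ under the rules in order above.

Rule 1 (intervocalic voicing): /p/ is a voiceless stop between vowels /e/ and /o/, so it voices to [b]. /t/ is a voiceless stop between vowels /o/ and /a/, so it voices to [d]. /kabgadiepotak/ → kabgadiebodak.
Rule 2 (regressive voicing assimilation): no segment meets the environment; /kabgadiebodak/ is unchanged.
Rule 3 (intervocalic spirantization): /d/ is a stop between vowels /a/ and /i/, so it spirantizes to the fricative [z]. /b/ is a stop between vowels /e/ and /o/, so it spirantizes to the fricative [v]. /d/ is a stop between vowels /o/ and /a/, so it spirantizes to the fricative [z]. /kabgadiebodak/ → kabgazievozak.

kabgazievozak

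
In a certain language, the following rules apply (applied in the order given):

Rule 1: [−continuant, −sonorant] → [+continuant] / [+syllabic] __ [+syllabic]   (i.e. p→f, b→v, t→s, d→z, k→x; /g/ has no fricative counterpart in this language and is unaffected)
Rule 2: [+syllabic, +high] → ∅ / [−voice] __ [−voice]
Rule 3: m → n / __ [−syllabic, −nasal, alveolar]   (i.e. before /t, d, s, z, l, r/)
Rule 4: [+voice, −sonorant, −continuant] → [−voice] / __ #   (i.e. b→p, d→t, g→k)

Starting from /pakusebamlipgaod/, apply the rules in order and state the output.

Rule 1 (intervocalic spirantization): /k/ is a stop between vowels /a/ and /u/, so it spirantizes to the fricative [x]. /b/ is a stop between vowels /e/ and /a/, so it spirantizes to the fricative [v]. /pakusebamlipgaod/ → paxusevamlipgaod.
Rule 2 (high vowel syncope): /u/ is a high vowel flanked by voiceless consonants /x/ and /s/, so it deletes. /paxusevamlipgaod/ → paxsevamlipgaod.
Rule 3 (nasal place assimilation): /m/ precedes the alveolar consonant /l/, so it assimilates in place to [n]. /paxsevamlipgaod/ → paxsevanlipgaod.
Rule 4 (final devoicing): /d/ is a voiced stop in word-final position, so it devoices to [t]. /paxsevanlipgaod/ → paxsevanlipgaot.

paxsevanlipgaot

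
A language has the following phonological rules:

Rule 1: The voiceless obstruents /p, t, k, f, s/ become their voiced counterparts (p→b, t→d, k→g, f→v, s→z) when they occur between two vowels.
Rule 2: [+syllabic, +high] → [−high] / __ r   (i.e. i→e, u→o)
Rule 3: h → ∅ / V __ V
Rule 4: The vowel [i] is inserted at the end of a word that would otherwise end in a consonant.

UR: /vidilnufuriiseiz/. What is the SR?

vidilnuvoriizeizi

Rule 1 (intervocalic voicing): /f/ is a voiceless obstruent between vowels /u/ and /u/, so it voices to [v]. /s/ is a voiceless obstruent between vowels /i/ and /e/, so it voices to [z]. /vidilnufuriiseiz/ → vidilnuvuriizeiz.
Rule 2 (pre-rhotic lowering): /u/ is a high vowel immediately before /r/, so it lowers to [o]. /vidilnuvuriizeiz/ → vidilnuvoriizeiz.
Rule 3 (intervocalic h-deletion): no segment meets the environment; /vidilnuvoriizeiz/ is unchanged.
Rule 4 (final i-epenthesis): the form ends in the consonant /z/, so [i] is inserted word-finally. /vidilnuvoriizeiz/ → vidilnuvoriizeizi.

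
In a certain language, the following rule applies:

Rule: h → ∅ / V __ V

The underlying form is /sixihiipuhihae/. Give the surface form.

/h/ occurs between vowels /i/ and /i/, so it deletes.
/h/ occurs between vowels /u/ and /i/, so it deletes.
/h/ occurs between vowels /i/ and /a/, so it deletes.
Surface form: [sixiiipuiae].

sixiiipuiae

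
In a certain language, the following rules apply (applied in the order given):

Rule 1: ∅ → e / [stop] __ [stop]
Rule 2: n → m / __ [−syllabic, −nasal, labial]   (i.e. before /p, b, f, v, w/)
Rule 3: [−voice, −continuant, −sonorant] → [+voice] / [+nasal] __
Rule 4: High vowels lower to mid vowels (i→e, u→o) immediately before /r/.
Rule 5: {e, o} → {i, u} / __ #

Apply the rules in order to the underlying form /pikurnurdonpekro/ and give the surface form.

pikornordombekru

Rule 1 (stop-cluster e-epenthesis): no segment meets the environment; /pikurnurdonpekro/ is unchanged.
Rule 2 (nasal place assimilation): /n/ precedes the labial consonant /p/, so it assimilates in place to [m]. /pikurnurdonpekro/ → pikurnurdompekro.
Rule 3 (post-nasal voicing): /p/ is a voiceless stop immediately after the nasal /m/, so it voices to [b]. /pikurnurdompekro/ → pikurnurdombekro.
Rule 4 (pre-rhotic lowering): /u/ is a high vowel immediately before /r/, so it lowers to [o]. /u/ is a high vowel immediately before /r/, so it lowers to [o]. /pikurnurdombekro/ → pikornordombekro.
Rule 5 (final vowel raising): /o/ is a mid vowel in word-final position, so it raises to [u]. /pikornordombekro/ → pikornordombekru.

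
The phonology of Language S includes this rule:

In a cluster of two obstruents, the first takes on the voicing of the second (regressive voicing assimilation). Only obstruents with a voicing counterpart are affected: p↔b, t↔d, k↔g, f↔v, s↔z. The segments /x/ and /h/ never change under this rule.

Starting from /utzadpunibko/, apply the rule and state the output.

/t/ precedes the voiced obstruent /z/, so it voices to [d] by assimilation.
/d/ precedes the voiceless obstruent /p/, so it devoices to [t] by assimilation.
/b/ precedes the voiceless obstruent /k/, so it devoices to [p] by assimilation.
The other instances of /z/, /p/, /k/ do not occur in the required environment and remain unchanged.
Surface form: [udzatpunipko].

udzatpunipko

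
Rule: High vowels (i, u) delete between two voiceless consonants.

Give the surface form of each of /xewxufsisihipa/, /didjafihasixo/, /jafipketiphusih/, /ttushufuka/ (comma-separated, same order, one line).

/xewxufsisihipa/: /u/ is a high vowel flanked by voiceless consonants /x/ and /f/, so it deletes. /i/ is a high vowel flanked by voiceless consonants /s/ and /s/, so it deletes. /i/ is a high vowel flanked by voiceless consonants /s/ and /h/, so it deletes. /i/ is a high vowel flanked by voiceless consonants /h/ and /p/, so it deletes. → [xewxfsshpa].
/didjafihasixo/: /i/ is a high vowel flanked by voiceless consonants /f/ and /h/, so it deletes. /i/ is a high vowel flanked by voiceless consonants /s/ and /x/, so it deletes. → [didjafhasxo].
/jafipketiphusih/: /i/ is a high vowel flanked by voiceless consonants /f/ and /p/, so it deletes. /i/ is a high vowel flanked by voiceless consonants /t/ and /p/, so it deletes. /u/ is a high vowel flanked by voiceless consonants /h/ and /s/, so it deletes. /i/ is a high vowel flanked by voiceless consonants /s/ and /h/, so it deletes. → [jafpketphsh].
/ttushufuka/: /u/ is a high vowel flanked by voiceless consonants /t/ and /s/, so it deletes. /u/ is a high vowel flanked by voiceless consonants /h/ and /f/, so it deletes. /u/ is a high vowel flanked by voiceless consonants /f/ and /k/, so it deletes. → [ttshfka].

xewxfsshpa, didjafhasxo, jafpketphsh, ttshfka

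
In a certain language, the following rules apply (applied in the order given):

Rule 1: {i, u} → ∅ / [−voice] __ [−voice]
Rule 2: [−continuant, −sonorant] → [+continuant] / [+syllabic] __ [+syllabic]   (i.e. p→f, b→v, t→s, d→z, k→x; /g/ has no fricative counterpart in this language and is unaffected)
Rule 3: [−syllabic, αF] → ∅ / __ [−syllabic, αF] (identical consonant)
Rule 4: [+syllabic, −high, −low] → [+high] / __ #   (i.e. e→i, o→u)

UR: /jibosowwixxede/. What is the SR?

jivosowixezi

Rule 1 (high vowel syncope): no segment meets the environment; /jibosowwixxede/ is unchanged.
Rule 2 (intervocalic spirantization): /b/ is a stop between vowels /i/ and /o/, so it spirantizes to the fricative [v]. /d/ is a stop between vowels /e/ and /e/, so it spirantizes to the fricative [z]. /jibosowwixxede/ → jivosowwixxeze.
Rule 3 (degemination): /ww/ is a geminate; the first /w/ deletes. /xx/ is a geminate; the first /x/ deletes. /jivosowwixxeze/ → jivosowixeze.
Rule 4 (final vowel raising): /e/ is a mid vowel in word-final position, so it raises to [i]. /jivosowixeze/ → jivosowixezi.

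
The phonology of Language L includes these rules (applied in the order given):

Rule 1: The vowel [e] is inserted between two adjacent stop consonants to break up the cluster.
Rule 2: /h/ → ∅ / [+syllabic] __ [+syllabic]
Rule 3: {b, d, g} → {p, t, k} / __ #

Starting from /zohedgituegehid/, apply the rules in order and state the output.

zoedegituegeit

Rule 1 (stop-cluster e-epenthesis): /d/ and /g/ form a stop–stop cluster, so [e] is inserted between them. /zohedgituegehid/ → zohedegituegehid.
Rule 2 (intervocalic h-deletion): /h/ occurs between vowels /o/ and /e/, so it deletes. /h/ occurs between vowels /e/ and /i/, so it deletes. /zohedegituegehid/ → zoedegituegeid.
Rule 3 (final devoicing): /d/ is a voiced stop in word-final position, so it devoices to [t]. /zoedegituegeid/ → zoedegituegeit.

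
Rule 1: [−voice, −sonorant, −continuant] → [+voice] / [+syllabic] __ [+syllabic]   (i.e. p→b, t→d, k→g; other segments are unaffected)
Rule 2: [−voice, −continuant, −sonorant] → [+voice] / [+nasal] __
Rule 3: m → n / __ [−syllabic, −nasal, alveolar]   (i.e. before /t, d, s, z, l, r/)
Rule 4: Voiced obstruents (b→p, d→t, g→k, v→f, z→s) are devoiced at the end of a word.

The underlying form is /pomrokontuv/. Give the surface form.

ponrogonduf

Rule 1 (intervocalic voicing): /k/ is a voiceless stop between vowels /o/ and /o/, so it voices to [g]. /pomrokontuv/ → pomrogontuv.
Rule 2 (post-nasal voicing): /t/ is a voiceless stop immediately after the nasal /n/, so it voices to [d]. /pomrogontuv/ → pomrogonduv.
Rule 3 (nasal place assimilation): /m/ precedes the alveolar consonant /r/, so it assimilates in place to [n]. /pomrogonduv/ → ponrogonduv.
Rule 4 (final devoicing): /v/ is a voiced obstruent in word-final position, so it devoices to [f]. /ponrogonduv/ → ponrogonduf.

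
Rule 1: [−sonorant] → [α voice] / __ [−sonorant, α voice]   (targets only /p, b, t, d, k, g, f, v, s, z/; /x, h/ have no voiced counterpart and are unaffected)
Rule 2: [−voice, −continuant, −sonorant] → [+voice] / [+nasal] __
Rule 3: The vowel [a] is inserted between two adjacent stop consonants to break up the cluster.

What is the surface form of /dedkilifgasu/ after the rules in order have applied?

Rule 1 (regressive voicing assimilation): /d/ precedes the voiceless obstruent /k/, so it devoices to [t] by assimilation. /f/ precedes the voiced obstruent /g/, so it voices to [v] by assimilation. /dedkilifgasu/ → detkilivgasu.
Rule 2 (post-nasal voicing): no segment meets the environment; /detkilivgasu/ is unchanged.
Rule 3 (stop-cluster a-epenthesis): /t/ and /k/ form a stop–stop cluster, so [a] is inserted between them. /detkilivgasu/ → detakilivgasu.

detakilivgasu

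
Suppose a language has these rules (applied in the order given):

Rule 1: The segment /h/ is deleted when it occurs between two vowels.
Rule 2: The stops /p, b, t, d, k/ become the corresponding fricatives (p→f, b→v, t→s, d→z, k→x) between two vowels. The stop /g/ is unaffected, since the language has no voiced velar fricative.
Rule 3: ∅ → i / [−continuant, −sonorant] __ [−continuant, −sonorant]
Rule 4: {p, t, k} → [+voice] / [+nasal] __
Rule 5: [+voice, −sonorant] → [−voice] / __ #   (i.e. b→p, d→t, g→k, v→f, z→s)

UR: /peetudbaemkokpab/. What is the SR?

Rule 1 (intervocalic h-deletion): no segment meets the environment; /peetudbaemkokpab/ is unchanged.
Rule 2 (intervocalic spirantization): /t/ is a stop between vowels /e/ and /u/, so it spirantizes to the fricative [s]. /peetudbaemkokpab/ → peesudbaemkokpab.
Rule 3 (stop-cluster i-epenthesis): /d/ and /b/ form a stop–stop cluster, so [i] is inserted between them. /k/ and /p/ form a stop–stop cluster, so [i] is inserted between them. /peesudbaemkokpab/ → peesudibaemkokipab.
Rule 4 (post-nasal voicing): /k/ is a voiceless stop immediately after the nasal /m/, so it voices to [g]. /peesudibaemkokipab/ → peesudibaemgokipab.
Rule 5 (final devoicing): /b/ is a voiced obstruent in word-final position, so it devoices to [p]. /peesudibaemgokipab/ → peesudibaemgokipap.

peesudibaemgokipap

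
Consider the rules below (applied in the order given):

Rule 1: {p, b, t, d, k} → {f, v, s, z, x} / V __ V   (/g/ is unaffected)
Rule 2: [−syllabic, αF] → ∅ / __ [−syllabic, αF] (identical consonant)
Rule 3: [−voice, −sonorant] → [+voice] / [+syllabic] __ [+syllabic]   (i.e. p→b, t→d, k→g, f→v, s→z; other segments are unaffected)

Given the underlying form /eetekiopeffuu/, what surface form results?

Rule 1 (intervocalic spirantization): /t/ is a stop between vowels /e/ and /e/, so it spirantizes to the fricative [s]. /k/ is a stop between vowels /e/ and /i/, so it spirantizes to the fricative [x]. /p/ is a stop between vowels /o/ and /e/, so it spirantizes to the fricative [f]. /eetekiopeffuu/ → eesexiofeffuu.
Rule 2 (degemination): /ff/ is a geminate; the first /f/ deletes. /eesexiofeffuu/ → eesexiofefuu.
Rule 3 (intervocalic voicing): /s/ is a voiceless obstruent between vowels /e/ and /e/, so it voices to [z]. /f/ is a voiceless obstruent between vowels /o/ and /e/, so it voices to [v]. /f/ is a voiceless obstruent between vowels /e/ and /u/, so it voices to [v]. /eesexiofefuu/ → eezexiovevuu.

eezexiovevuu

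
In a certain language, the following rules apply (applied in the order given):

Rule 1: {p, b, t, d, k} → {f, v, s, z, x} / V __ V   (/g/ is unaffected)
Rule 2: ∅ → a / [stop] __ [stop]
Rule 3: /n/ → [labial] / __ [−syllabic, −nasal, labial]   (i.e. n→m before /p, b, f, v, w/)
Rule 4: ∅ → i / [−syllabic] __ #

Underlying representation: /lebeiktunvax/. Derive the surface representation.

Rule 1 (intervocalic spirantization): /b/ is a stop between vowels /e/ and /e/, so it spirantizes to the fricative [v]. /lebeiktunvax/ → leveiktunvax.
Rule 2 (stop-cluster a-epenthesis): /k/ and /t/ form a stop–stop cluster, so [a] is inserted between them. /leveiktunvax/ → leveikatunvax.
Rule 3 (nasal place assimilation): /n/ precedes the labial consonant /v/, so it assimilates in place to [m]. /leveikatunvax/ → leveikatumvax.
Rule 4 (final i-epenthesis): the form ends in the consonant /x/, so [i] is inserted word-finally. /leveikatumvax/ → leveikatumvaxi.

leveikatumvaxi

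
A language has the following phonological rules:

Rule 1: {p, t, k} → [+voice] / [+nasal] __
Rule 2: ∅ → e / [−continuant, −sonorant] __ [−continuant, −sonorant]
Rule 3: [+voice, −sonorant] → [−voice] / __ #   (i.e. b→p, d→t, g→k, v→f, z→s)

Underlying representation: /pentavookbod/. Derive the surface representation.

Rule 1 (post-nasal voicing): /t/ is a voiceless stop immediately after the nasal /n/, so it voices to [d]. /pentavookbod/ → pendavookbod.
Rule 2 (stop-cluster e-epenthesis): /k/ and /b/ form a stop–stop cluster, so [e] is inserted between them. /pendavookbod/ → pendavookebod.
Rule 3 (final devoicing): /d/ is a voiced obstruent in word-final position, so it devoices to [t]. /pendavookebod/ → pendavookebot.

pendavookebot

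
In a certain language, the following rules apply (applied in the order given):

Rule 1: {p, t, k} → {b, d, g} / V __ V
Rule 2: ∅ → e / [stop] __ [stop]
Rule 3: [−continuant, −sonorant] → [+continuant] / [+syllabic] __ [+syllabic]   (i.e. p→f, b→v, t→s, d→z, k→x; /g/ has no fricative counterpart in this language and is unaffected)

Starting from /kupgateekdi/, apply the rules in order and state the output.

kufegazeexezi

Rule 1 (intervocalic voicing): /t/ is a voiceless stop between vowels /a/ and /e/, so it voices to [d]. /kupgateekdi/ → kupgadeekdi.
Rule 2 (stop-cluster e-epenthesis): /p/ and /g/ form a stop–stop cluster, so [e] is inserted between them. /k/ and /d/ form a stop–stop cluster, so [e] is inserted between them. /kupgadeekdi/ → kupegadeekedi.
Rule 3 (intervocalic spirantization): /p/ is a stop between vowels /u/ and /e/, so it spirantizes to the fricative [f]. /d/ is a stop between vowels /a/ and /e/, so it spirantizes to the fricative [z]. /k/ is a stop between vowels /e/ and /e/, so it spirantizes to the fricative [x]. /d/ is a stop between vowels /e/ and /i/, so it spirantizes to the fricative [z]. /kupegadeekedi/ → kufegazeexezi.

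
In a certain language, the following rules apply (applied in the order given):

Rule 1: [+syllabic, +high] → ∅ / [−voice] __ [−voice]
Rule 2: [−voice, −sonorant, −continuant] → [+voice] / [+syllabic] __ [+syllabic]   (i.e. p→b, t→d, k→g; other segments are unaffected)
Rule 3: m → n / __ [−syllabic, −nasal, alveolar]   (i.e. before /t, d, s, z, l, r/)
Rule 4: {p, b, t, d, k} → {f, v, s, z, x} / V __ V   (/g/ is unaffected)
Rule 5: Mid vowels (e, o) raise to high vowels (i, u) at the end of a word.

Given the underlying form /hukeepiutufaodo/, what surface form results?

hkeeviutfaozu

Rule 1 (high vowel syncope): /u/ is a high vowel flanked by voiceless consonants /h/ and /k/, so it deletes. /u/ is a high vowel flanked by voiceless consonants /t/ and /f/, so it deletes. /hukeepiutufaodo/ → hkeepiutfaodo.
Rule 2 (intervocalic voicing): /p/ is a voiceless stop between vowels /e/ and /i/, so it voices to [b]. /hkeepiutfaodo/ → hkeebiutfaodo.
Rule 3 (nasal place assimilation): no segment meets the environment; /hkeebiutfaodo/ is unchanged.
Rule 4 (intervocalic spirantization): /b/ is a stop between vowels /e/ and /i/, so it spirantizes to the fricative [v]. /d/ is a stop between vowels /o/ and /o/, so it spirantizes to the fricative [z]. /hkeebiutfaodo/ → hkeeviutfaozo.
Rule 5 (final vowel raising): /o/ is a mid vowel in word-final position, so it raises to [u]. /hkeeviutfaozo/ → hkeeviutfaozu.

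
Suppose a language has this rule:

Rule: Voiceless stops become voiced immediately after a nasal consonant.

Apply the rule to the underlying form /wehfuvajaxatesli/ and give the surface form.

No segment of /wehfuvajaxatesli/ meets the structural description of the rule, so the form surfaces unchanged.

wehfuvajaxatesli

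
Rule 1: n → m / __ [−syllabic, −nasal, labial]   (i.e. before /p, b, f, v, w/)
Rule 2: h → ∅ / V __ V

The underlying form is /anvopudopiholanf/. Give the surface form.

amvopudopiolamf

Rule 1 (nasal place assimilation): /n/ precedes the labial consonant /v/, so it assimilates in place to [m]. /n/ precedes the labial consonant /f/, so it assimilates in place to [m]. /anvopudopiholanf/ → amvopudopiholamf.
Rule 2 (intervocalic h-deletion): /h/ occurs between vowels /i/ and /o/, so it deletes. /amvopudopiholamf/ → amvopudopiolamf.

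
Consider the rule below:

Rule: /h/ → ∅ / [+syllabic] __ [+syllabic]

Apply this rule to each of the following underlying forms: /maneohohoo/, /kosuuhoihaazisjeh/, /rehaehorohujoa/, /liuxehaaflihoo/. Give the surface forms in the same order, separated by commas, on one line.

maneoooo, kosuuoiaazisjeh, reaeoroujoa, liuxeaaflioo

/maneohohoo/: /h/ occurs between vowels /o/ and /o/, so it deletes. /h/ occurs between vowels /o/ and /o/, so it deletes. → [maneoooo].
/kosuuhoihaazisjeh/: /h/ occurs between vowels /u/ and /o/, so it deletes. /h/ occurs between vowels /i/ and /a/, so it deletes. → [kosuuoiaazisjeh].
/rehaehorohujoa/: /h/ occurs between vowels /e/ and /a/, so it deletes. /h/ occurs between vowels /e/ and /o/, so it deletes. /h/ occurs between vowels /o/ and /u/, so it deletes. → [reaeoroujoa].
/liuxehaaflihoo/: /h/ occurs between vowels /e/ and /a/, so it deletes. /h/ occurs between vowels /i/ and /o/, so it deletes. → [liuxeaaflioo].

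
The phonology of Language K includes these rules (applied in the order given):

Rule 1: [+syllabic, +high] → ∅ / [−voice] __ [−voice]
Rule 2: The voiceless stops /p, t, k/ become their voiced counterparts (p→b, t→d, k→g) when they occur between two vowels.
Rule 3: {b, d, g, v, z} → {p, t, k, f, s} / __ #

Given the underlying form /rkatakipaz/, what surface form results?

rkadakpas

Rule 1 (high vowel syncope): /i/ is a high vowel flanked by voiceless consonants /k/ and /p/, so it deletes. /rkatakipaz/ → rkatakpaz.
Rule 2 (intervocalic voicing): /t/ is a voiceless stop between vowels /a/ and /a/, so it voices to [d]. /rkatakpaz/ → rkadakpaz.
Rule 3 (final devoicing): /z/ is a voiced obstruent in word-final position, so it devoices to [s]. /rkadakpaz/ → rkadakpas.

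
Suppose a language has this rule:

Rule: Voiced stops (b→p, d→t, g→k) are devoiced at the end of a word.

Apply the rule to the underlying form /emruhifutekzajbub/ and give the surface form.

emruhifutekzajbup

Scanning /emruhifutekzajbub/: /b/ at position 15 is not in the conditioning environment; /b/ is a voiced stop in word-final position, so it devoices to [p].
Result: [emruhifutekzajbup].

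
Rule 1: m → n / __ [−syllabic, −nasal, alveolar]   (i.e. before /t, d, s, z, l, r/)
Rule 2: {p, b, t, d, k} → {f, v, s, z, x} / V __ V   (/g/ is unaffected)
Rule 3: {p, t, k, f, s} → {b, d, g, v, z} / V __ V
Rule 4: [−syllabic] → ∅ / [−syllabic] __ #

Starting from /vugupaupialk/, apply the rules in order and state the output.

Rule 1 (nasal place assimilation): no segment meets the environment; /vugupaupialk/ is unchanged.
Rule 2 (intervocalic spirantization): /p/ is a stop between vowels /u/ and /a/, so it spirantizes to the fricative [f]. /p/ is a stop between vowels /u/ and /i/, so it spirantizes to the fricative [f]. /vugupaupialk/ → vugufaufialk.
Rule 3 (intervocalic voicing): /f/ is a voiceless obstruent between vowels /u/ and /a/, so it voices to [v]. /f/ is a voiceless obstruent between vowels /u/ and /i/, so it voices to [v]. /vugufaufialk/ → vuguvauvialk.
Rule 4 (final cluster simplification): /k/ is the second consonant of a word-final cluster /lk/, so it deletes. /vuguvauvialk/ → vuguvauvial.

vuguvauvial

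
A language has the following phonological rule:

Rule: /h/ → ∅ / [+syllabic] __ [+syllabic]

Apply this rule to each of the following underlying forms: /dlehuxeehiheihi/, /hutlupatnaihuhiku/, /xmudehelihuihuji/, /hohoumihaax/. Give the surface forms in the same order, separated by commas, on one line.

dleuxeeieii, hutlupatnaiuiku, xmudeeliuiuji, hooumiaax

/dlehuxeehiheihi/: /h/ occurs between vowels /e/ and /u/, so it deletes. /h/ occurs between vowels /e/ and /i/, so it deletes. /h/ occurs between vowels /i/ and /e/, so it deletes. /h/ occurs between vowels /i/ and /i/, so it deletes. → [dleuxeeieii].
/hutlupatnaihuhiku/: /h/ occurs between vowels /i/ and /u/, so it deletes. /h/ occurs between vowels /u/ and /i/, so it deletes. → [hutlupatnaiuiku].
/xmudehelihuihuji/: /h/ occurs between vowels /e/ and /e/, so it deletes. /h/ occurs between vowels /i/ and /u/, so it deletes. /h/ occurs between vowels /i/ and /u/, so it deletes. → [xmudeeliuiuji].
/hohoumihaax/: /h/ occurs between vowels /o/ and /o/, so it deletes. /h/ occurs between vowels /i/ and /a/, so it deletes. → [hooumiaax].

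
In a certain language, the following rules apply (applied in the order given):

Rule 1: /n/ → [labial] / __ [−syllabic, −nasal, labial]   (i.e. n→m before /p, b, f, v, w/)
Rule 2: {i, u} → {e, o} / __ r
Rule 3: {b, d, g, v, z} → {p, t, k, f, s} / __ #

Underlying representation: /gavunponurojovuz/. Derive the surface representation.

gavumponorojovus

Rule 1 (nasal place assimilation): /n/ precedes the labial consonant /p/, so it assimilates in place to [m]. /gavunponurojovuz/ → gavumponurojovuz.
Rule 2 (pre-rhotic lowering): /u/ is a high vowel immediately before /r/, so it lowers to [o]. /gavumponurojovuz/ → gavumponorojovuz.
Rule 3 (final devoicing): /z/ is a voiced obstruent in word-final position, so it devoices to [s]. /gavumponorojovuz/ → gavumponorojovus.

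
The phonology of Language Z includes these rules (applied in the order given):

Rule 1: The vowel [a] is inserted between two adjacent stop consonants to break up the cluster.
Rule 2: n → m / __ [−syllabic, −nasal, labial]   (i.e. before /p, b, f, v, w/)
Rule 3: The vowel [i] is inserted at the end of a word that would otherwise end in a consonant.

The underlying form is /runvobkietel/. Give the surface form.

Rule 1 (stop-cluster a-epenthesis): /b/ and /k/ form a stop–stop cluster, so [a] is inserted between them. /runvobkietel/ → runvobakietel.
Rule 2 (nasal place assimilation): /n/ precedes the labial consonant /v/, so it assimilates in place to [m]. /runvobakietel/ → rumvobakietel.
Rule 3 (final i-epenthesis): the form ends in the consonant /l/, so [i] is inserted word-finally. /rumvobakietel/ → rumvobakieteli.

rumvobakieteli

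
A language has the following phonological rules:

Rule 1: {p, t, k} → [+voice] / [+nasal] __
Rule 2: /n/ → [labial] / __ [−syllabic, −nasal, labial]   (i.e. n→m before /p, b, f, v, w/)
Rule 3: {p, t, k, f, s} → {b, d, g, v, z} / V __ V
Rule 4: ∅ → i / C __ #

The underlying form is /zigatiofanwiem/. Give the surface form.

zigadiovamwiemi

Rule 1 (post-nasal voicing): no segment meets the environment; /zigatiofanwiem/ is unchanged.
Rule 2 (nasal place assimilation): /n/ precedes the labial consonant /w/, so it assimilates in place to [m]. /zigatiofanwiem/ → zigatiofamwiem.
Rule 3 (intervocalic voicing): /t/ is a voiceless obstruent between vowels /a/ and /i/, so it voices to [d]. /f/ is a voiceless obstruent between vowels /o/ and /a/, so it voices to [v]. /zigatiofamwiem/ → zigadiovamwiem.
Rule 4 (final i-epenthesis): the form ends in the consonant /m/, so [i] is inserted word-finally. /zigadiovamwiem/ → zigadiovamwiemi.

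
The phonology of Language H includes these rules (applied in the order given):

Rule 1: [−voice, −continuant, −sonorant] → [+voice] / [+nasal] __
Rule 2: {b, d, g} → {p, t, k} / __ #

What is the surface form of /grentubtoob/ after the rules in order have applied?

grendubtoop

Rule 1 (post-nasal voicing): /t/ is a voiceless stop immediately after the nasal /n/, so it voices to [d]. /grentubtoob/ → grendubtoob.
Rule 2 (final devoicing): /b/ is a voiced stop in word-final position, so it devoices to [p]. /grendubtoob/ → grendubtoop.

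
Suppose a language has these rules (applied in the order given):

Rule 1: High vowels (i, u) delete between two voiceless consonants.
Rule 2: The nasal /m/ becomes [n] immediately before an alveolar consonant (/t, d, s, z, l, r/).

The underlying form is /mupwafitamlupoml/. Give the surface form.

Rule 1 (high vowel syncope): /i/ is a high vowel flanked by voiceless consonants /f/ and /t/, so it deletes. /mupwafitamlupoml/ → mupwaftamlupoml.
Rule 2 (nasal place assimilation): /m/ precedes the alveolar consonant /l/, so it assimilates in place to [n]. /m/ precedes the alveolar consonant /l/, so it assimilates in place to [n]. /mupwaftamlupoml/ → mupwaftanluponl.

mupwaftanluponl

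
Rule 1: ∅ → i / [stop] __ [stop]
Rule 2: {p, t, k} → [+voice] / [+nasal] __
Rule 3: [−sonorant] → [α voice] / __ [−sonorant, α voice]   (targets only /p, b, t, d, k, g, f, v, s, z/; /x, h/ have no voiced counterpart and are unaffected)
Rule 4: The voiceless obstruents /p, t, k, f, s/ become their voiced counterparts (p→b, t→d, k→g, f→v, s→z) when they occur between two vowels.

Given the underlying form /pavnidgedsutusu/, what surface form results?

Rule 1 (stop-cluster i-epenthesis): /d/ and /g/ form a stop–stop cluster, so [i] is inserted between them. /pavnidgedsutusu/ → pavnidigedsutusu.
Rule 2 (post-nasal voicing): no segment meets the environment; /pavnidigedsutusu/ is unchanged.
Rule 3 (regressive voicing assimilation): /d/ precedes the voiceless obstruent /s/, so it devoices to [t] by assimilation. /pavnidigedsutusu/ → pavnidigetsutusu.
Rule 4 (intervocalic voicing): /t/ is a voiceless obstruent between vowels /u/ and /u/, so it voices to [d]. /s/ is a voiceless obstruent between vowels /u/ and /u/, so it voices to [z]. /pavnidigetsutusu/ → pavnidigetsuduzu.

pavnidigetsuduzu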